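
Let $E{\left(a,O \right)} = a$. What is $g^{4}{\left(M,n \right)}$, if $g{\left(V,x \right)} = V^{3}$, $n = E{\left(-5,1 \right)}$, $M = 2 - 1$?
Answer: $1$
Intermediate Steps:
$M = 1$
$n = -5$
$g^{4}{\left(M,n \right)} = \left(1^{3}\right)^{4} = 1^{4} = 1$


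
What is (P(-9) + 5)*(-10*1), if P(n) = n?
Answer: 40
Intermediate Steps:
(P(-9) + 5)*(-10*1) = (-9 + 5)*(-10*1) = -4*(-10) = 40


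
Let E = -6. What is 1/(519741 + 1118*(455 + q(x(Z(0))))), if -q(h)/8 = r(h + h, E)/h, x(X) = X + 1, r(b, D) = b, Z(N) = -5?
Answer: 1/1010543 ≈ 9.8957e-7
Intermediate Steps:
x(X) = 1 + X
q(h) = -16 (q(h) = -8*(h + h)/h = -8*2*h/h = -8*2 = -16)
1/(519741 + 1118*(455 + q(x(Z(0))))) = 1/(519741 + 1118*(455 - 16)) = 1/(519741 + 1118*439) = 1/(519741 + 490802) = 1/1010543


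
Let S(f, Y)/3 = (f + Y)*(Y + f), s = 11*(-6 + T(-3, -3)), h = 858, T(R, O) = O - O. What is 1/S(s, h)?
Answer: 1/1881792 ≈ 5.3141e-7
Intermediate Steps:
T(R, O) = 0
s = -66 (s = 11*(-6 + 0) = 11*(-6) = -66)
S(f, Y) = 3*(Y + f)² (S(f, Y) = 3*((f + Y)*(Y + f)) = 3*((Y + f)*(Y + f)) = 3*(Y + f)²)
1/S(s, h) = 1/(3*(858 - 66)²) = 1/(3*792²) = 1/(3*627264) = 1/1881792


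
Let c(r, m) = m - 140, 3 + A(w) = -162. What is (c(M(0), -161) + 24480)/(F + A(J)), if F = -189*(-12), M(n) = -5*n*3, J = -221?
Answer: 24179/2103 ≈ 11.497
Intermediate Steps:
M(n) = -15*n
F = 2268
A(w) = -165 (A(w) = -3 - 162 = -165)
c(r, m) = -140 + m
(c(M(0), -161) + 24480)/(F + A(J)) = ((-140 - 161) + 24480)/(2268 - 165) = (-301 + 24480)/2103 = 24179*(1/2103) = 24179/2103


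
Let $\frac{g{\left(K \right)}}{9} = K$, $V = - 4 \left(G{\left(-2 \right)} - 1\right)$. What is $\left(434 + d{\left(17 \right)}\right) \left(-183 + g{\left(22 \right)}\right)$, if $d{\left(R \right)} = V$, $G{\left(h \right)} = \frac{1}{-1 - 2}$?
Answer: $6590$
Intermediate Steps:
$G{\left(h \right)} = - \frac{1}{3}$ ($G{\left(h \right)} = \frac{1}{-3} = - \frac{1}{3}$)
$V = \frac{16}{3}$ ($V = - 4 \left(- \frac{1}{3} - 1\right) = \left(-4\right) \left(- \frac{4}{3}\right) = \frac{16}{3} \approx 5.3333$)
$g{\left(K \right)} = 9 K$
$d{\left(R \right)} = \frac{16}{3}$
$\left(434 + d{\left(17 \right)}\right) \left(-183 + g{\left(22 \right)}\right) = \left(434 + \frac{16}{3}\right) \left(-183 + 9 \cdot 22\right) = \frac{1318 \left(-183 + 198\right)}{3} = \frac{1318}{3} \cdot 15 = 6590$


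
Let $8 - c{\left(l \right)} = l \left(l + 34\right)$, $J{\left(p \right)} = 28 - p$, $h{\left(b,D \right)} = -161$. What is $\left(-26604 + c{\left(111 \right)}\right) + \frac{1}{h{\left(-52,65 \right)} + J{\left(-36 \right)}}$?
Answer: $- \frac{4141028}{97} \approx -42691.0$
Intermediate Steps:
$c{\left(l \right)} = 8 - l \left(34 + l\right)$ ($c{\left(l \right)} = 8 - l \left(l + 34\right) = 8 - l \left(34 + l\right)$)
$\left(-26604 + c{\left(111 \right)}\right) + \frac{1}{h{\left(-52,65 \right)} + J{\left(-36 \right)}} = \left(-26604 - 16087\right) + \frac{1}{-161 + \left(28 - -36\right)} = \left(-26604 - 16087\right) + \frac{1}{-161 + \left(28 + 36\right)} = \left(-26604 - 16087\right) + \frac{1}{-161 + 64} = \left(-26604 - 16087\right) + \frac{1}{-97} = -42691 - \frac{1}{97} = - \frac{4141028}{97}$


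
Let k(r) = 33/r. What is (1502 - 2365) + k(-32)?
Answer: -27649/32 ≈ -864.03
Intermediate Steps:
(1502 - 2365) + k(-32) = (1502 - 2365) + 33/(-32) = -863 + 33*(-1/32) = -863 - 33/32 = -27649/32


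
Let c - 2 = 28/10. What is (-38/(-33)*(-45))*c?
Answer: -2736/11 ≈ -248.73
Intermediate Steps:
c = 24/5 (c = 2 + 28/10 = 2 + 28*(⅒) = 2 + 14/5 = 24/5 ≈ 4.8000)
(-38/(-33)*(-45))*c = (-38/(-33)*(-45))*(24/5) = (-38*(-1/33)*(-45))*(24/5) = ((38/33)*(-45))*(24/5) = -570/11*24/5 = -2736/11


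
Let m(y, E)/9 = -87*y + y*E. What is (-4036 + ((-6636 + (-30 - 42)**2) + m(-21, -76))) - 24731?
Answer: 588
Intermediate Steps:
m(y, E) = -783*y + 9*E*y (m(y, E) = 9*(-87*y + y*E) = 9*(-87*y + E*y) = -783*y + 9*E*y)
(-4036 + ((-6636 + (-30 - 42)**2) + m(-21, -76))) - 24731 = (-4036 + ((-6636 + (-30 - 42)**2) + 9*(-21)*(-87 - 76))) - 24731 = (-4036 + ((-6636 + (-72)**2) + 9*(-21)*(-163))) - 24731 = (-4036 + ((-6636 + 5184) + 30807)) - 24731 = (-4036 + (-1452 + 30807)) - 24731 = (-4036 + 29355) - 24731 = 25319 - 24731 = 588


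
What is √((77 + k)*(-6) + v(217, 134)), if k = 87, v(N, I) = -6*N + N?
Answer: I*√2069 ≈ 45.486*I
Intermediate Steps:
v(N, I) = -5*N
√((77 + k)*(-6) + v(217, 134)) = √((77 + 87)*(-6) - 5*217) = √(164*(-6) - 1085) = √(-984 - 1085) = √(-2069) = I*√2069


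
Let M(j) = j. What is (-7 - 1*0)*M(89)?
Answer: -623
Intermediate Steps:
(-7 - 1*0)*M(89) = (-7 - 1*0)*89 = (-7 + 0)*89 = -7*89 = -623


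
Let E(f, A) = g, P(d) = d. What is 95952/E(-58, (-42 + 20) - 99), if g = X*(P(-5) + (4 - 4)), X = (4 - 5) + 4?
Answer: -31984/5 ≈ -6396.8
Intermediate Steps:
X = 3 (X = -1 + 4 = 3)
g = -15 (g = 3*(-5 + (4 - 4)) = 3*(-5 + 0) = 3*(-5) = -15)
E(f, A) = -15
95952/E(-58, (-42 + 20) - 99) = 95952/(-15) = 95952*(-1/15) = -31984/5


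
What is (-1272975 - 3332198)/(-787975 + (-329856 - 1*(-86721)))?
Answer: 4605173/1031110 ≈ 4.4662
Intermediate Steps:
(-1272975 - 3332198)/(-787975 + (-329856 - 1*(-86721))) = -4605173/(-787975 + (-329856 + 86721)) = -4605173/(-787975 - 243135) = -4605173/(-1031110) = -4605173*(-1/1031110) = 4605173/1031110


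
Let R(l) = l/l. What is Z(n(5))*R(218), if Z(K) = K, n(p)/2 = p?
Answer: 10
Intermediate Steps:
n(p) = 2*p
R(l) = 1
Z(n(5))*R(218) = (2*5)*1 = 10*1 = 10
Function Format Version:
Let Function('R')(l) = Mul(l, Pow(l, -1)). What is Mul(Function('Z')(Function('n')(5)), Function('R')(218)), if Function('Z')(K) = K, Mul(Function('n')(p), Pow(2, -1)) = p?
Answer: 10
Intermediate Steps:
Function('n')(p) = Mul(2, p)
Function('R')(l) = 1
Mul(Function('Z')(Function('n')(5)), Function('R')(218)) = Mul(Mul(2, 5), 1) = Mul(10, 1) = 10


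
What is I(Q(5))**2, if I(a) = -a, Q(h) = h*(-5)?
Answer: 625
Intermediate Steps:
Q(h) = -5*h
I(Q(5))**2 = (-(-5)*5)**2 = (-1*(-25))**2 = 25**2 = 625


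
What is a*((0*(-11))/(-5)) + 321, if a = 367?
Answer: 321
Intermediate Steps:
a*((0*(-11))/(-5)) + 321 = 367*((0*(-11))/(-5)) + 321 = 367*(0*(-1/5)) + 321 = 367*0 + 321 = 0 + 321 = 321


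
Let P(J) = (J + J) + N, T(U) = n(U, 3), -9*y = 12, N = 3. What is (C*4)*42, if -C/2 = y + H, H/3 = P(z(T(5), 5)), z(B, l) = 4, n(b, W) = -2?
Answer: -10640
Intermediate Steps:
y = -4/3 (y = -1/9*12 = -4/3 ≈ -1.3333)
T(U) = -2
P(J) = 3 + 2*J (P(J) = (J + J) + 3 = 2*J + 3 = 3 + 2*J)
H = 33 (H = 3*(3 + 2*4) = 3*(3 + 8) = 3*11 = 33)
C = -190/3 (C = -2*(-4/3 + 33) = -2*95/3 = -190/3 ≈ -63.333)
(C*4)*42 = -190/3*4*42 = -760/3*42 = -10640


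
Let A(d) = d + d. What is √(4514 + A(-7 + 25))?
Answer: 5*√182 ≈ 67.454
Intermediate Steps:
A(d) = 2*d
√(4514 + A(-7 + 25)) = √(4514 + 2*(-7 + 25)) = √(4514 + 2*18) = √(4514 + 36) = √4550 = 5*√182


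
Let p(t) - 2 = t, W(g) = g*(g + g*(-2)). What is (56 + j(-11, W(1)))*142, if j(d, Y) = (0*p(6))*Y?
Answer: 7952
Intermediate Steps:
W(g) = -g² (W(g) = g*(g - 2*g) = g*(-g) = -g²)
p(t) = 2 + t
j(d, Y) = 0 (j(d, Y) = (0*(2 + 6))*Y = (0*8)*Y = 0*Y = 0)
(56 + j(-11, W(1)))*142 = (56 + 0)*142 = 56*142 = 7952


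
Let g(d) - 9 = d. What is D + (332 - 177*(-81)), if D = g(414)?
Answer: 15092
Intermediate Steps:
g(d) = 9 + d
D = 423 (D = 9 + 414 = 423)
D + (332 - 177*(-81)) = 423 + (332 - 177*(-81)) = 423 + (332 + 14337) = 423 + 14669 = 15092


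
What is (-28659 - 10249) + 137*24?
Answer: -35620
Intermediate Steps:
(-28659 - 10249) + 137*24 = -38908 + 3288 = -35620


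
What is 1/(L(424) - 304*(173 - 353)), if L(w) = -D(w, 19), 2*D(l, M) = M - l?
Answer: 2/109845 ≈ 1.8207e-5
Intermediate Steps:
D(l, M) = M/2 - l/2 (D(l, M) = (M - l)/2 = M/2 - l/2)
L(w) = -19/2 + w/2 (L(w) = -((½)*19 - w/2) = -(19/2 - w/2) = -19/2 + w/2)
1/(L(424) - 304*(173 - 353)) = 1/((-19/2 + (½)*424) - 304*(173 - 353)) = 1/((-19/2 + 212) - 304*(-180)) = 1/(405/2 + 54720) = 1/(109845/2) = 2/109845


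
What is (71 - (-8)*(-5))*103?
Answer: 3193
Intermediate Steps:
(71 - (-8)*(-5))*103 = (71 - 1*40)*103 = (71 - 40)*103 = 31*103 = 3193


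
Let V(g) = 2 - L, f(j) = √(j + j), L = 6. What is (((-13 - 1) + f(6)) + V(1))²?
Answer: 336 - 72*√3 ≈ 211.29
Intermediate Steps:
f(j) = √2*√j (f(j) = √(2*j) = √2*√j)
V(g) = -4 (V(g) = 2 - 1*6 = 2 - 6 = -4)
(((-13 - 1) + f(6)) + V(1))² = (((-13 - 1) + √2*√6) - 4)² = ((-14 + 2*√3) - 4)² = (-18 + 2*√3)²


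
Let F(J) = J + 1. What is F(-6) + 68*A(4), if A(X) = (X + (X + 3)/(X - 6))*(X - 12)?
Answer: -277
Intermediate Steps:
F(J) = 1 + J
A(X) = (-12 + X)*(X + (3 + X)/(-6 + X)) (A(X) = (X + (3 + X)/(-6 + X))*(-12 + X) = (-12 + X)*(X + (3 + X)/(-6 + X)))
F(-6) + 68*A(4) = (1 - 6) + 68*((-36 + 4**3 - 17*4**2 + 63*4)/(-6 + 4)) = -5 + 68*((-36 + 64 - 17*16 + 252)/(-2)) = -5 + 68*(-(-36 + 64 - 272 + 252)/2) = -5 + 68*(-1/2*8) = -5 + 68*(-4) = -5 - 272 = -277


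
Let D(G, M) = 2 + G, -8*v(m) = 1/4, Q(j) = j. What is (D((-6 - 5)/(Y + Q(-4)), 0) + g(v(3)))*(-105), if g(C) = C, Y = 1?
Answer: -18935/32 ≈ -591.72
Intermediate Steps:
v(m) = -1/32 (v(m) = -⅛/4 = -⅛*¼ = -1/32)
(D((-6 - 5)/(Y + Q(-4)), 0) + g(v(3)))*(-105) = ((2 + (-6 - 5)/(1 - 4)) - 1/32)*(-105) = ((2 - 11/(-3)) - 1/32)*(-105) = ((2 - 11*(-⅓)) - 1/32)*(-105) = ((2 + 11/3) - 1/32)*(-105) = (17/3 - 1/32)*(-105) = (541/96)*(-105) = -18935/32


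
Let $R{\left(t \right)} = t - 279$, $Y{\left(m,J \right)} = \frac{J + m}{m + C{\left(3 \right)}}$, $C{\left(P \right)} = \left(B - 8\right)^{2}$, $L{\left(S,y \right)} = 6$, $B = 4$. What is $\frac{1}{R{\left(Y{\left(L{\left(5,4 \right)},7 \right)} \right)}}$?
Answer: $- \frac{22}{6125} \approx -0.0035918$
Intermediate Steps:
$C{\left(P \right)} = 16$ ($C{\left(P \right)} = \left(4 - 8\right)^{2} = \left(-4\right)^{2} = 16$)
$Y{\left(m,J \right)} = \frac{J + m}{16 + m}$ ($Y{\left(m,J \right)} = \frac{J + m}{m + 16} = \frac{J + m}{16 + m}$)
$R{\left(t \right)} = -279 + t$
$\frac{1}{R{\left(Y{\left(L{\left(5,4 \right)},7 \right)} \right)}} = \frac{1}{-279 + \frac{7 + 6}{16 + 6}} = \frac{1}{-279 + \frac{1}{22} \cdot 13} = \frac{1}{-279 + \frac{13}{22}} = \frac{1}{- \frac{6125}{22}} = - \frac{22}{6125}$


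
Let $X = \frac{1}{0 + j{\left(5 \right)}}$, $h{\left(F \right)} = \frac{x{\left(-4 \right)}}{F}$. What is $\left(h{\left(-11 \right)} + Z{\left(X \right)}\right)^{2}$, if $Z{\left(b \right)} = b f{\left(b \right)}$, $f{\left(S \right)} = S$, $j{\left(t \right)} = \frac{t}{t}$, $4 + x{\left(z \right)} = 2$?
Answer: $\frac{169}{121} \approx 1.3967$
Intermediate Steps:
$x{\left(z \right)} = -2$ ($x{\left(z \right)} = -4 + 2 = -2$)
$j{\left(t \right)} = 1$
$h{\left(F \right)} = - \frac{2}{F}$
$X = 1$ ($X = \frac{1}{0 + 1} = 1^{-1} = 1$)
$Z{\left(b \right)} = b^{2}$ ($Z{\left(b \right)} = b b = b^{2}$)
$\left(h{\left(-11 \right)} + Z{\left(X \right)}\right)^{2} = \left(- \frac{2}{-11} + 1^{2}\right)^{2} = \left(\left(-2\right) \left(- \frac{1}{11}\right) + 1\right)^{2} = \left(\frac{2}{11} + 1\right)^{2} = \left(\frac{13}{11}\right)^{2} = \frac{169}{121}$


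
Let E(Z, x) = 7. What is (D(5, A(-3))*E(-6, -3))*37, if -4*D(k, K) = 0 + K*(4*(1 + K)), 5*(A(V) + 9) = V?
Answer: -534576/25 ≈ -21383.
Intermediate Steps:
A(V) = -9 + V/5
D(k, K) = -K*(4 + 4*K)/4 (D(k, K) = -(0 + K*(4*(1 + K)))/4 = -(0 + K*(4 + 4*K))/4 = -K*(4 + 4*K)/4)
(D(5, A(-3))*E(-6, -3))*37 = (-(-9 + (⅕)*(-3))*(1 + (-9 + (⅕)*(-3)))*7)*37 = (-(-9 - ⅗)*(1 + (-9 - ⅗))*7)*37 = (-1*(-48/5)*(1 - 48/5)*7)*37 = (-1*(-48/5)*(-43/5)*7)*37 = -2064/25*7*37 = -14448/25*37 = -534576/25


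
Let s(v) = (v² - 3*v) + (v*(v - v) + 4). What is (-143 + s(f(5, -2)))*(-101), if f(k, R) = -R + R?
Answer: 14039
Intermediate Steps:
f(k, R) = 0
s(v) = 4 + v² - 3*v (s(v) = (v² - 3*v) + (v*0 + 4) = (v² - 3*v) + (0 + 4) = (v² - 3*v) + 4 = 4 + v² - 3*v)
(-143 + s(f(5, -2)))*(-101) = (-143 + (4 + 0² - 3*0))*(-101) = (-143 + (4 + 0 + 0))*(-101) = (-143 + 4)*(-101) = -139*(-101) = 14039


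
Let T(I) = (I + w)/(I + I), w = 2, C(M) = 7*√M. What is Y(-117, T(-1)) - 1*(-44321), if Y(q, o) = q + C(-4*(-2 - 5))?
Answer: 44204 + 14*√7 ≈ 44241.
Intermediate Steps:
T(I) = (2 + I)/(2*I) (T(I) = (I + 2)/(I + I) = (2 + I)/((2*I)) = (2 + I)*(1/(2*I)) = (2 + I)/(2*I))
Y(q, o) = q + 14*√7 (Y(q, o) = q + 7*√(-4*(-2 - 5)) = q + 7*√(-4*(-7)) = q + 7*√28 = q + 7*(2*√7) = q + 14*√7)
Y(-117, T(-1)) - 1*(-44321) = (-117 + 14*√7) - 1*(-44321) = (-117 + 14*√7) + 44321 = 44204 + 14*√7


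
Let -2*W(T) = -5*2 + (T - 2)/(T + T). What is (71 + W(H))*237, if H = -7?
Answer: 502203/28 ≈ 17936.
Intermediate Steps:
W(T) = 5 - (-2 + T)/(4*T) (W(T) = -(-5*2 + (T - 2)/(T + T))/2 = -(-10 + (-2 + T)/((2*T)))/2 = -(-10 + (-2 + T)*(1/(2*T)))/2 = -(-10 + (-2 + T)/(2*T))/2 = 5 - (-2 + T)/(4*T))
(71 + W(H))*237 = (71 + (¼)*(2 + 19*(-7))/(-7))*237 = (71 + (¼)*(-⅐)*(2 - 133))*237 = (71 + (¼)*(-⅐)*(-131))*237 = (71 + 131/28)*237 = (2119/28)*237 = 502203/28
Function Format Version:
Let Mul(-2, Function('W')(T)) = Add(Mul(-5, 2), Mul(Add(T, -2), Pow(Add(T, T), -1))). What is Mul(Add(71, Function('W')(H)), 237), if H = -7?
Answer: Rational(502203, 28) ≈ 17936.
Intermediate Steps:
Function('W')(T) = Add(5, Mul(Rational(-1, 4), Pow(T, -1), Add(-2, T))) (Function('W')(T) = Mul(Rational(-1, 2), Add(Mul(-5, 2), Mul(Add(T, -2), Pow(Add(T, T), -1)))) = Mul(Rational(-1, 2), Add(-10, Mul(Add(-2, T), Pow(Mul(2, T), -1)))) = Mul(Rational(-1, 2), Add(-10, Mul(Add(-2, T), Mul(Rational(1, 2), Pow(T, -1))))) = Mul(Rational(-1, 2), Add(-10, Mul(Rational(1, 2), Pow(T, -1), Add(-2, T)))) = Add(5, Mul(Rational(-1, 4), Pow(T, -1), Add(-2, T))))
Mul(Add(71, Function('W')(H)), 237) = Mul(Add(71, Mul(Rational(1, 4), Pow(-7, -1), Add(2, Mul(19, -7)))), 237) = Mul(Add(71, Mul(Rational(1, 4), Rational(-1, 7), Add(2, -133))), 237) = Mul(Add(71, Mul(Rational(1, 4), Rational(-1, 7), -131)), 237) = Mul(Add(71, Rational(131, 28)), 237) = Mul(Rational(2119, 28), 237) = Rational(502203, 28)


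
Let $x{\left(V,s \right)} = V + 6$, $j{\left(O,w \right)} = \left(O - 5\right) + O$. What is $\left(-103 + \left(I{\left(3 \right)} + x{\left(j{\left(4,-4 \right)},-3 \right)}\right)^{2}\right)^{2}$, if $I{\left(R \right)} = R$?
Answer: $1681$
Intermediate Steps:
$j{\left(O,w \right)} = -5 + 2 O$ ($j{\left(O,w \right)} = \left(-5 + O\right) + O = -5 + 2 O$)
$x{\left(V,s \right)} = 6 + V$
$\left(-103 + \left(I{\left(3 \right)} + x{\left(j{\left(4,-4 \right)},-3 \right)}\right)^{2}\right)^{2} = \left(-103 + \left(3 + \left(6 + \left(-5 + 2 \cdot 4\right)\right)\right)^{2}\right)^{2} = \left(-103 + \left(3 + \left(6 + \left(-5 + 8\right)\right)\right)^{2}\right)^{2} = \left(-103 + \left(3 + \left(6 + 3\right)\right)^{2}\right)^{2} = \left(-103 + \left(3 + 9\right)^{2}\right)^{2} = \left(-103 + 12^{2}\right)^{2} = \left(-103 + 144\right)^{2} = 41^{2} = 1681$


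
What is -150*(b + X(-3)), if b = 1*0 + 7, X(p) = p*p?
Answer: -2400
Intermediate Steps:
X(p) = p²
b = 7 (b = 0 + 7 = 7)
-150*(b + X(-3)) = -150*(7 + (-3)²) = -150*(7 + 9) = -150*16 = -2400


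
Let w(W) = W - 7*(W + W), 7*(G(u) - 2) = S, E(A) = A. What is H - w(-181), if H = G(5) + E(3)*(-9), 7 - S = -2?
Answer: -16637/7 ≈ -2376.7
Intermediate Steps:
S = 9 (S = 7 - 1*(-2) = 7 + 2 = 9)
G(u) = 23/7 (G(u) = 2 + (1/7)*9 = 2 + 9/7 = 23/7)
w(W) = -13*W (w(W) = W - 7*2*W = W - 14*W = -13*W)
H = -166/7 (H = 23/7 + 3*(-9) = 23/7 - 27 = -166/7 ≈ -23.714)
H - w(-181) = -166/7 - (-13)*(-181) = -166/7 - 1*2353 = -166/7 - 2353 = -16637/7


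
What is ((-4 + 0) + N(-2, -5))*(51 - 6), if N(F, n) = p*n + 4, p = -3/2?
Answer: 675/2 ≈ 337.50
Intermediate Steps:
p = -3/2 (p = -3*½ = -3/2 ≈ -1.5000)
N(F, n) = 4 - 3*n/2 (N(F, n) = -3*n/2 + 4 = 4 - 3*n/2)
((-4 + 0) + N(-2, -5))*(51 - 6) = ((-4 + 0) + (4 - 3/2*(-5)))*(51 - 6) = (-4 + (4 + 15/2))*45 = (-4 + 23/2)*45 = (15/2)*45 = 675/2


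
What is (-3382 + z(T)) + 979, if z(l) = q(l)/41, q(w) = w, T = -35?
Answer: -98558/41 ≈ -2403.9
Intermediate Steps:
z(l) = l/41
(-3382 + z(T)) + 979 = (-3382 + (1/41)*(-35)) + 979 = (-3382 - 35/41) + 979 = -138697/41 + 979 = -98558/41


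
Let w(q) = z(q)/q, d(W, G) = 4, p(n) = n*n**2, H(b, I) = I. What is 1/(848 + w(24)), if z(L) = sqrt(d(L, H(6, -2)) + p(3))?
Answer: 488448/414203873 - 24*sqrt(31)/414203873 ≈ 0.0011789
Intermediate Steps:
p(n) = n**3
z(L) = sqrt(31) (z(L) = sqrt(4 + 3**3) = sqrt(4 + 27) = sqrt(31))
w(q) = sqrt(31)/q
1/(848 + w(24)) = 1/(848 + sqrt(31)/24)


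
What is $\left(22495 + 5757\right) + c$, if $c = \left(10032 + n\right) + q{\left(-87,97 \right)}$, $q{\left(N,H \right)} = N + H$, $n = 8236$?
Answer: $46530$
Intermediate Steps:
$q{\left(N,H \right)} = H + N$
$c = 18278$ ($c = \left(10032 + 8236\right) + \left(97 - 87\right) = 18268 + 10 = 18278$)
$\left(22495 + 5757\right) + c = \left(22495 + 5757\right) + 18278 = 28252 + 18278 = 46530$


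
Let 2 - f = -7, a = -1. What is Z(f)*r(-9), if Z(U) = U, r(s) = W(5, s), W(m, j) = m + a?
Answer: 36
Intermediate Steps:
W(m, j) = -1 + m (W(m, j) = m - 1 = -1 + m)
r(s) = 4 (r(s) = -1 + 5 = 4)
f = 9 (f = 2 - 1*(-7) = 2 + 7 = 9)
Z(f)*r(-9) = 9*4 = 36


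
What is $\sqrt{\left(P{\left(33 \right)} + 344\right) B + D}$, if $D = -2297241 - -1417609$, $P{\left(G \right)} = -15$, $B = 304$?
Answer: $12 i \sqrt{5414} \approx 882.96 i$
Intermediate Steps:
$D = -879632$ ($D = -2297241 + 1417609 = -879632$)
$\sqrt{\left(P{\left(33 \right)} + 344\right) B + D} = \sqrt{\left(-15 + 344\right) 304 - 879632} = \sqrt{329 \cdot 304 - 879632} = \sqrt{100016 - 879632} = \sqrt{-779616} = 12 i \sqrt{5414}$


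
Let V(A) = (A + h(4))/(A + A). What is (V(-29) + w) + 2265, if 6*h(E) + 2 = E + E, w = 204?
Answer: 71615/29 ≈ 2469.5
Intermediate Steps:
h(E) = -⅓ + E/3 (h(E) = -⅓ + (E + E)/6 = -⅓ + (2*E)/6 = -⅓ + E/3)
V(A) = (1 + A)/(2*A) (V(A) = (A + (-⅓ + (⅓)*4))/(A + A) = (A + (-⅓ + 4/3))/((2*A)) = (A + 1)*(1/(2*A)) = (1 + A)*(1/(2*A)) = (1 + A)/(2*A))
(V(-29) + w) + 2265 = ((½)*(1 - 29)/(-29) + 204) + 2265 = ((½)*(-1/29)*(-28) + 204) + 2265 = (14/29 + 204) + 2265 = 5930/29 + 2265 = 71615/29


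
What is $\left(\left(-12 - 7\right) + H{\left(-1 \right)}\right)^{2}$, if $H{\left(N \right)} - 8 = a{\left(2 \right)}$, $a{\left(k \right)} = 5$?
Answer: $36$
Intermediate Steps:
$H{\left(N \right)} = 13$ ($H{\left(N \right)} = 8 + 5 = 13$)
$\left(\left(-12 - 7\right) + H{\left(-1 \right)}\right)^{2} = \left(\left(-12 - 7\right) + 13\right)^{2} = \left(-19 + 13\right)^{2} = \left(-6\right)^{2} = 36$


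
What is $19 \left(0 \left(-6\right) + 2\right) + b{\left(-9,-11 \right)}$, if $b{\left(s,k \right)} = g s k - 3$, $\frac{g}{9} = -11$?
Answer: $-9766$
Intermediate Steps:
$g = -99$ ($g = 9 \left(-11\right) = -99$)
$b{\left(s,k \right)} = -3 - 99 k s$ ($b{\left(s,k \right)} = - 99 s k - 3 = - 99 k s - 3 = -3 - 99 k s$)
$19 \left(0 \left(-6\right) + 2\right) + b{\left(-9,-11 \right)} = 19 \left(0 \left(-6\right) + 2\right) - \left(3 - -9801\right) = 19 \left(0 + 2\right) - 9804 = 19 \cdot 2 - 9804 = 38 - 9804 = -9766$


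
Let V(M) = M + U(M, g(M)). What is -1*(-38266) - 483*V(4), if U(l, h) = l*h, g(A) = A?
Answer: 28606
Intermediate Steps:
U(l, h) = h*l
V(M) = M + M² (V(M) = M + M*M = M + M²)
-1*(-38266) - 483*V(4) = -1*(-38266) - 483*4*(1 + 4) = 38266 - 483*4*5 = 38266 - 483*20 = 38266 - 1*9660 = 38266 - 9660 = 28606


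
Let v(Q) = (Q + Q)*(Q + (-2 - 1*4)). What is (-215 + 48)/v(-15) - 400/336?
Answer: -131/90 ≈ -1.4556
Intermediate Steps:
v(Q) = 2*Q*(-6 + Q) (v(Q) = (2*Q)*(Q + (-2 - 4)) = (2*Q)*(Q - 6) = (2*Q)*(-6 + Q) = 2*Q*(-6 + Q))
(-215 + 48)/v(-15) - 400/336 = (-215 + 48)/((2*(-15)*(-6 - 15))) - 400/336 = -167/(2*(-15)*(-21)) - 400*1/336 = -167/630 - 25/21 = -131/90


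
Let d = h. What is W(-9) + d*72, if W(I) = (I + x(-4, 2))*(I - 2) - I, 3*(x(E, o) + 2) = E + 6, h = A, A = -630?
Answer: -135712/3 ≈ -45237.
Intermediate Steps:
h = -630
d = -630
x(E, o) = E/3 (x(E, o) = -2 + (E + 6)/3 = -2 + (6 + E)/3 = -2 + (2 + E/3) = E/3)
W(I) = -I + (-2 + I)*(-4/3 + I) (W(I) = (I + (⅓)*(-4))*(I - 2) - I = (I - 4/3)*(-2 + I) - I = (-4/3 + I)*(-2 + I) - I = (-2 + I)*(-4/3 + I) - I = -I + (-2 + I)*(-4/3 + I))
W(-9) + d*72 = (8/3 + (-9)² - 13/3*(-9)) - 630*72 = (8/3 + 81 + 39) - 45360 = 368/3 - 45360 = -135712/3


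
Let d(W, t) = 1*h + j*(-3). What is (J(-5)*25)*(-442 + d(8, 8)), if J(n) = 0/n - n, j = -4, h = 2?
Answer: -53500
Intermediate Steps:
J(n) = -n (J(n) = 0 - n = -n)
d(W, t) = 14 (d(W, t) = 1*2 - 4*(-3) = 2 + 12 = 14)
(J(-5)*25)*(-442 + d(8, 8)) = (-1*(-5)*25)*(-442 + 14) = (5*25)*(-428) = 125*(-428) = -53500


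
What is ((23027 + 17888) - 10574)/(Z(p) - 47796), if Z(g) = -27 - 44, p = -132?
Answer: -30341/47867 ≈ -0.63386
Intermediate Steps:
Z(g) = -71
((23027 + 17888) - 10574)/(Z(p) - 47796) = ((23027 + 17888) - 10574)/(-71 - 47796) = (40915 - 10574)/(-47867) = 30341*(-1/47867) = -30341/47867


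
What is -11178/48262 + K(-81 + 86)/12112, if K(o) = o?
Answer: -67573313/292274672 ≈ -0.23120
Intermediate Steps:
-11178/48262 + K(-81 + 86)/12112 = -11178/48262 + (-81 + 86)/12112 = -11178*1/48262 + 5*(1/12112) = -5589/24131 + 5/12112 = -67573313/292274672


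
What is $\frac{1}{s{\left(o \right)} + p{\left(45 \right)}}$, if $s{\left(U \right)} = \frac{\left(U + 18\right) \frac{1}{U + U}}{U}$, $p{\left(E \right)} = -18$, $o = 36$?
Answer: $- \frac{48}{863} \approx -0.05562$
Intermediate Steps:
$s{\left(U \right)} = \frac{18 + U}{2 U^{2}}$ ($s{\left(U \right)} = \frac{\left(18 + U\right) \frac{1}{2 U}}{U} = \frac{\frac{1}{2} \frac{1}{U} \left(18 + U\right)}{U} = \frac{18 + U}{2 U^{2}}$)
$\frac{1}{s{\left(o \right)} + p{\left(45 \right)}} = \frac{1}{\frac{18 + 36}{2 \cdot 1296} - 18} = \frac{1}{\frac{1}{2} \cdot \frac{1}{1296} \cdot 54 - 18} = \frac{1}{\frac{1}{48} - 18} = \frac{1}{- \frac{863}{48}} = - \frac{48}{863}$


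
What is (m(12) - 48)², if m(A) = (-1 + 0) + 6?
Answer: 1849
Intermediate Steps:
m(A) = 5 (m(A) = -1 + 6 = 5)
(m(12) - 48)² = (5 - 48)² = (-43)² = 1849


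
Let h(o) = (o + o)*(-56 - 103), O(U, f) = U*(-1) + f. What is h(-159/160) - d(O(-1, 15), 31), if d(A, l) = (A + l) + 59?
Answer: 16801/80 ≈ 210.01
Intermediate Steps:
O(U, f) = f - U (O(U, f) = -U + f = f - U)
h(o) = -318*o (h(o) = (2*o)*(-159) = -318*o)
d(A, l) = 59 + A + l
h(-159/160) - d(O(-1, 15), 31) = -(-50562)/160 - (59 + (15 - 1*(-1)) + 31) = -(-50562)/160 - (59 + (15 + 1) + 31) = -318*(-159/160) - (59 + 16 + 31) = 25281/80 - 1*106 = 25281/80 - 106 = 16801/80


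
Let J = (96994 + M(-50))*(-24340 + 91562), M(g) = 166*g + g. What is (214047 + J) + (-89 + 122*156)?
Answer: 5959059958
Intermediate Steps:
M(g) = 167*g
J = 5958826968 (J = (96994 + 167*(-50))*(-24340 + 91562) = (96994 - 8350)*67222 = 88644*67222 = 5958826968)
(214047 + J) + (-89 + 122*156) = (214047 + 5958826968) + (-89 + 122*156) = 5959041015 + (-89 + 19032) = 5959041015 + 18943 = 5959059958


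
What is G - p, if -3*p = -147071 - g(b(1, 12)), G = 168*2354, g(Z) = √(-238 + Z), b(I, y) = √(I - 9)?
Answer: 1039345/3 - √(-238 + 2*I*√2)/3 ≈ 3.4645e+5 - 5.1425*I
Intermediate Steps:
b(I, y) = √(-9 + I)
G = 395472
p = 147071/3 + √(-238 + 2*I*√2)/3 (p = -(-147071 - √(-238 + √(-9 + 1)))/3 = -(-147071 - √(-238 + √(-8)))/3 = -(-147071 - √(-238 + 2*I*√2))/3 = 147071/3 + √(-238 + 2*I*√2)/3 ≈ 49024.0 + 5.1425*I)
G - p = 395472 - (147071/3 + √(-238 + 2*I*√2)/3) = 395472 + (-147071/3 - √(-238 + 2*I*√2)/3) = 1039345/3 - √(-238 + 2*I*√2)/3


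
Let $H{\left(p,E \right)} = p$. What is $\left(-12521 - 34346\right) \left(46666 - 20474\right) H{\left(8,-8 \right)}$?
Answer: $-9820323712$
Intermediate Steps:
$\left(-12521 - 34346\right) \left(46666 - 20474\right) H{\left(8,-8 \right)} = \left(-12521 - 34346\right) \left(46666 - 20474\right) 8 = - 46867 \left(46666 - 20474\right) 8 = \left(-46867\right) 26192 \cdot 8 = \left(-1227540464\right) 8 = -9820323712$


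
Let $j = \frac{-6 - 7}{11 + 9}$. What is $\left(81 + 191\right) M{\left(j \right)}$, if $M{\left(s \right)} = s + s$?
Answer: $- \frac{1768}{5} \approx -353.6$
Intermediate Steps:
$j = - \frac{13}{20} \approx -0.65$
$M{\left(s \right)} = 2 s$
$\left(81 + 191\right) M{\left(j \right)} = \left(81 + 191\right) 2 \left(- \frac{13}{20}\right) = 272 \left(- \frac{13}{10}\right) = - \frac{1768}{5}$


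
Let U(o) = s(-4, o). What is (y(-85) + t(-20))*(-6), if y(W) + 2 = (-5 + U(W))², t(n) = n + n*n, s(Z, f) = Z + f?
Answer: -55284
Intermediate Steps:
U(o) = -4 + o
t(n) = n + n²
y(W) = -2 + (-9 + W)² (y(W) = -2 + (-5 + (-4 + W))² = -2 + (-9 + W)²)
(y(-85) + t(-20))*(-6) = ((-2 + (-9 - 85)²) - 20*(1 - 20))*(-6) = ((-2 + (-94)²) - 20*(-19))*(-6) = ((-2 + 8836) + 380)*(-6) = (8834 + 380)*(-6) = 9214*(-6) = -55284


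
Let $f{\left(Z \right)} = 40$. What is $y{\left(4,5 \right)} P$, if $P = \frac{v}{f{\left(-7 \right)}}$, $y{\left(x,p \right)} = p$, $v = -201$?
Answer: $- \frac{201}{8} \approx -25.125$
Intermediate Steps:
$P = - \frac{201}{40} \approx -5.025$
$y{\left(4,5 \right)} P = 5 \left(- \frac{201}{40}\right) = - \frac{201}{8}$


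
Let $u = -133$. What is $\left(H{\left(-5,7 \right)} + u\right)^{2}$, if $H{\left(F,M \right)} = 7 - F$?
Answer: $14641$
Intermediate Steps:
$\left(H{\left(-5,7 \right)} + u\right)^{2} = \left(\left(7 - -5\right) - 133\right)^{2} = \left(\left(7 + 5\right) - 133\right)^{2} = \left(12 - 133\right)^{2} = \left(-121\right)^{2} = 14641$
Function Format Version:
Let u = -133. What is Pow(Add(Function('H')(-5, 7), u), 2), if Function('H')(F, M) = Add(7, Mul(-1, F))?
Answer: 14641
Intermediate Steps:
Pow(Add(Function('H')(-5, 7), u), 2) = Pow(Add(Add(7, Mul(-1, -5)), -133), 2) = Pow(Add(Add(7, 5), -133), 2) = Pow(Add(12, -133), 2) = Pow(-121, 2) = 14641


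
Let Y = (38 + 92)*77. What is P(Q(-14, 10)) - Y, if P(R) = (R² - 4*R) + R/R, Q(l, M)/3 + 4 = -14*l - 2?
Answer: 312611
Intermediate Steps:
Q(l, M) = -18 - 42*l (Q(l, M) = -12 + 3*(-14*l - 2) = -12 + 3*(-2 - 14*l) = -12 + (-6 - 42*l) = -18 - 42*l)
P(R) = 1 + R² - 4*R (P(R) = (R² - 4*R) + 1 = 1 + R² - 4*R)
Y = 10010 (Y = 130*77 = 10010)
P(Q(-14, 10)) - Y = (1 + (-18 - 42*(-14))² - 4*(-18 - 42*(-14))) - 1*10010 = (1 + (-18 + 588)² - 4*(-18 + 588)) - 10010 = (1 + 570² - 4*570) - 10010 = (1 + 324900 - 2280) - 10010 = 322621 - 10010 = 312611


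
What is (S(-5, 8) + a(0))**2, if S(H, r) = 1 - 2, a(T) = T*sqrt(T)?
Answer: 1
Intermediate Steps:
a(T) = T**(3/2)
S(H, r) = -1
(S(-5, 8) + a(0))**2 = (-1 + 0**(3/2))**2 = (-1 + 0)**2 = (-1)**2 = 1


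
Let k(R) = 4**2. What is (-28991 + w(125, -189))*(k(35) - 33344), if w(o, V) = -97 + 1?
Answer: 969411536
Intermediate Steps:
w(o, V) = -96
k(R) = 16
(-28991 + w(125, -189))*(k(35) - 33344) = (-28991 - 96)*(16 - 33344) = -29087*(-33328) = 969411536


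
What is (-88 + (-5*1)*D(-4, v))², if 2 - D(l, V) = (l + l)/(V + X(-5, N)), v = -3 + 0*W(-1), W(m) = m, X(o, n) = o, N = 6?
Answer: 8649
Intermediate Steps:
v = -3 (v = -3 + 0*(-1) = -3 + 0 = -3)
D(l, V) = 2 - 2*l/(-5 + V) (D(l, V) = 2 - (l + l)/(V - 5) = 2 - 2*l/(-5 + V))
(-88 + (-5*1)*D(-4, v))² = (-88 + (-5*1)*(2*(-5 - 3 - 1*(-4))/(-5 - 3)))² = (-88 - 10*(-5 - 3 + 4)/(-8))² = (-88 - 10*(-1)*(-4)/8)² = (-88 - 5*1)² = (-88 - 5)² = (-93)² = 8649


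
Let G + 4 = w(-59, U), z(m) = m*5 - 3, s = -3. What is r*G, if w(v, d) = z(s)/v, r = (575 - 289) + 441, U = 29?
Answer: -158486/59 ≈ -2686.2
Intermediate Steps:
z(m) = -3 + 5*m (z(m) = 5*m - 3 = -3 + 5*m)
r = 727 (r = 286 + 441 = 727)
w(v, d) = -18/v (w(v, d) = (-3 + 5*(-3))/v = (-3 - 15)/v = -18/v)
G = -218/59 (G = -4 - 18/(-59) = -4 - 18*(-1/59) = -4 + 18/59 = -218/59 ≈ -3.6949)
r*G = 727*(-218/59) = -158486/59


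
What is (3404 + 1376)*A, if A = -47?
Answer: -224660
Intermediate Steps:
(3404 + 1376)*A = (3404 + 1376)*(-47) = 4780*(-47) = -224660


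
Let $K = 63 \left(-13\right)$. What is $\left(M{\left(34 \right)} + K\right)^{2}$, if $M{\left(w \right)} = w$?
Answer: $616225$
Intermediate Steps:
$K = -819$
$\left(M{\left(34 \right)} + K\right)^{2} = \left(34 - 819\right)^{2} = \left(-785\right)^{2} = 616225$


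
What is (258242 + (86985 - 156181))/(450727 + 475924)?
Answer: 17186/84241 ≈ 0.20401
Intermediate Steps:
(258242 + (86985 - 156181))/(450727 + 475924) = (258242 - 69196)/926651 = 189046*(1/926651) = 17186/84241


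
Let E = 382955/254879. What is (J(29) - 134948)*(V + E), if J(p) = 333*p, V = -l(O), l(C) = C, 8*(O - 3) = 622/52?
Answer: 19878322377475/53014832 ≈ 3.7496e+5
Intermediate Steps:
O = 935/208 (O = 3 + (622/52)/8 = 3 + (622*(1/52))/8 = 3 + (1/8)*(311/26) = 3 + 311/208 = 935/208 ≈ 4.4952)
V = -935/208 (V = -1*935/208 = -935/208 ≈ -4.4952)
E = 382955/254879 (E = 382955*(1/254879) = 382955/254879 ≈ 1.5025)
(J(29) - 134948)*(V + E) = (333*29 - 134948)*(-935/208 + 382955/254879) = (9657 - 134948)*(-158657225/53014832) = -125291*(-158657225/53014832) = 19878322377475/53014832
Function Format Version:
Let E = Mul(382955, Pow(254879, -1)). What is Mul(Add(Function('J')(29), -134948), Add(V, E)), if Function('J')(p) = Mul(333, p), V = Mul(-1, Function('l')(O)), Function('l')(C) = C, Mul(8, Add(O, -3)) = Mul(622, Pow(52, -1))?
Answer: Rational(19878322377475, 53014832) ≈ 3.7496e+5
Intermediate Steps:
O = Rational(935, 208) (O = Add(3, Mul(Rational(1, 8), Mul(622, Pow(52, -1)))) = Add(3, Mul(Rational(1, 8), Mul(622, Rational(1, 52)))) = Add(3, Mul(Rational(1, 8), Rational(311, 26))) = Add(3, Rational(311, 208)) = Rational(935, 208) ≈ 4.4952)
V = Rational(-935, 208) (V = Mul(-1, Rational(935, 208)) = Rational(-935, 208) ≈ -4.4952)
E = Rational(382955, 254879) (E = Mul(382955, Rational(1, 254879)) = Rational(382955, 254879) ≈ 1.5025)
Mul(Add(Function('J')(29), -134948), Add(V, E)) = Mul(Add(Mul(333, 29), -134948), Add(Rational(-935, 208), Rational(382955, 254879))) = Mul(Add(9657, -134948), Rational(-158657225, 53014832)) = Mul(-125291, Rational(-158657225, 53014832)) = Rational(19878322377475, 53014832)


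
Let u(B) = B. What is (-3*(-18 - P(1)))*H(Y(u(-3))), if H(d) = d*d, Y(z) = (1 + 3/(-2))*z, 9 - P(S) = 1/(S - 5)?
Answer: 2943/16 ≈ 183.94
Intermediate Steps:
P(S) = 9 - 1/(-5 + S) (P(S) = 9 - 1/(S - 5) = 9 - 1/(-5 + S))
Y(z) = -z/2 (Y(z) = (1 + 3*(-½))*z = (1 - 3/2)*z = -z/2)
H(d) = d²
(-3*(-18 - P(1)))*H(Y(u(-3))) = (-3*(-18 - (-46 + 9*1)/(-5 + 1)))*(-½*(-3))² = (-3*(-18 - (-46 + 9)/(-4)))*(3/2)² = -3*(-18 - (-1)*(-37)/4)*(9/4) = -3*(-18 - 1*37/4)*(9/4) = -3*(-18 - 37/4)*(9/4) = -3*(-109/4)*(9/4) = (327/4)*(9/4) = 2943/16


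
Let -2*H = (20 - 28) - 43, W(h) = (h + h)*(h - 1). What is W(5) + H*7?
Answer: 437/2 ≈ 218.50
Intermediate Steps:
W(h) = 2*h*(-1 + h) (W(h) = (2*h)*(-1 + h) = 2*h*(-1 + h))
H = 51/2 (H = -((20 - 28) - 43)/2 = -(-8 - 43)/2 = -1/2*(-51) = 51/2 ≈ 25.500)
W(5) + H*7 = 2*5*(-1 + 5) + (51/2)*7 = 2*5*4 + 357/2 = 40 + 357/2 = 437/2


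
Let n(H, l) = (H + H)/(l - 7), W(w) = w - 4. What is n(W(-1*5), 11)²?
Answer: 81/4 ≈ 20.250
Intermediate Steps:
W(w) = -4 + w
n(H, l) = 2*H/(-7 + l) (n(H, l) = (2*H)/(-7 + l) = 2*H/(-7 + l))
n(W(-1*5), 11)² = (2*(-4 - 1*5)/(-7 + 11))² = (2*(-4 - 5)/4)² = (2*(-9)*(¼))² = (-9/2)² = 81/4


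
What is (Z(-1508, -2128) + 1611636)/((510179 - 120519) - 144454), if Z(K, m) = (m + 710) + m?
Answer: 804045/122603 ≈ 6.5581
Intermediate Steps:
Z(K, m) = 710 + 2*m (Z(K, m) = (710 + m) + m = 710 + 2*m)
(Z(-1508, -2128) + 1611636)/((510179 - 120519) - 144454) = ((710 + 2*(-2128)) + 1611636)/((510179 - 120519) - 144454) = ((710 - 4256) + 1611636)/(389660 - 144454) = (-3546 + 1611636)/245206 = 1608090*(1/245206) = 804045/122603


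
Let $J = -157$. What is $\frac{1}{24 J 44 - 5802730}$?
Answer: $- \frac{1}{5968522} \approx -1.6755 \cdot 10^{-7}$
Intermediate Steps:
$\frac{1}{24 J 44 - 5802730} = \frac{1}{24 \left(-157\right) 44 - 5802730} = \frac{1}{\left(-3768\right) 44 - 5802730} = \frac{1}{-165792 - 5802730} = \frac{1}{-5968522} = - \frac{1}{5968522}$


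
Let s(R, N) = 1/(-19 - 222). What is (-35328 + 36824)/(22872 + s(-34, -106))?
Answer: 360536/5512151 ≈ 0.065408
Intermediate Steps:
s(R, N) = -1/241 (s(R, N) = 1/(-241) = -1/241)
(-35328 + 36824)/(22872 + s(-34, -106)) = (-35328 + 36824)/(22872 - 1/241) = 1496/(5512151/241) = 1496*(241/5512151) = 360536/5512151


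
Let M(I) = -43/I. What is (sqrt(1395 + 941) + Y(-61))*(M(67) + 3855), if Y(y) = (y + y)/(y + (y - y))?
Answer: 516484/67 + 1032968*sqrt(146)/67 ≈ 1.9400e+5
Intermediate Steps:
Y(y) = 2 (Y(y) = (2*y)/(y + 0) = (2*y)/y = 2)
(sqrt(1395 + 941) + Y(-61))*(M(67) + 3855) = (sqrt(1395 + 941) + 2)*(-43/67 + 3855) = (sqrt(2336) + 2)*(-43*1/67 + 3855) = (4*sqrt(146) + 2)*(-43/67 + 3855) = (2 + 4*sqrt(146))*(258242/67) = 516484/67 + 1032968*sqrt(146)/67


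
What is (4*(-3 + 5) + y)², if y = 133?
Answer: 19881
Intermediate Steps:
(4*(-3 + 5) + y)² = (4*(-3 + 5) + 133)² = (4*2 + 133)² = (8 + 133)² = 141² = 19881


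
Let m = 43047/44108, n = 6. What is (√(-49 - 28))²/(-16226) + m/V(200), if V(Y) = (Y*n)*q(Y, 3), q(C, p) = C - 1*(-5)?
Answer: 19909338491/4191936104000 ≈ 0.0047494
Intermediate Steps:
q(C, p) = 5 + C (q(C, p) = C + 5 = 5 + C)
V(Y) = 6*Y*(5 + Y) (V(Y) = (Y*6)*(5 + Y) = (6*Y)*(5 + Y) = 6*Y*(5 + Y))
m = 43047/44108 (m = 43047*(1/44108) = 43047/44108 ≈ 0.97595)
(√(-49 - 28))²/(-16226) + m/V(200) = (√(-49 - 28))²/(-16226) + 43047/(44108*((6*200*(5 + 200)))) = (√(-77))²*(-1/16226) + 43047/(44108*((6*200*205))) = (I*√77)²*(-1/16226) + (43047/44108)/246000 = -77*(-1/16226) + (43047/44108)*(1/246000) = 11/2318 + 14349/3616856000 = 19909338491/4191936104000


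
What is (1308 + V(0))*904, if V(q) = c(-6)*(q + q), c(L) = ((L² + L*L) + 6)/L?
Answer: 1182432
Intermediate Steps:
c(L) = (6 + 2*L²)/L (c(L) = ((L² + L²) + 6)/L = (2*L² + 6)/L = (6 + 2*L²)/L)
V(q) = -26*q (V(q) = (2*(-6) + 6/(-6))*(q + q) = (-12 + 6*(-⅙))*(2*q) = (-12 - 1)*(2*q) = -26*q)
(1308 + V(0))*904 = (1308 - 26*0)*904 = (1308 + 0)*904 = 1308*904 = 1182432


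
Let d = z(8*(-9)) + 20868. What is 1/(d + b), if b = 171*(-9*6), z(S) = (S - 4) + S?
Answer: 1/11486 ≈ 8.7062e-5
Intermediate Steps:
z(S) = -4 + 2*S (z(S) = (-4 + S) + S = -4 + 2*S)
b = -9234 (b = 171*(-54) = -9234)
d = 20720 (d = (-4 + 2*(8*(-9))) + 20868 = (-4 + 2*(-72)) + 20868 = (-4 - 144) + 20868 = -148 + 20868 = 20720)
1/(d + b) = 1/(20720 - 9234) = 1/11486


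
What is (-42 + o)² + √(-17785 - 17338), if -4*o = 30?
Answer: 9801/4 + I*√35123 ≈ 2450.3 + 187.41*I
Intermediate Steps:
o = -15/2 (o = -¼*30 = -15/2 ≈ -7.5000)
(-42 + o)² + √(-17785 - 17338) = (-42 - 15/2)² + √(-17785 - 17338) = (-99/2)² + √(-35123) = 9801/4 + I*√35123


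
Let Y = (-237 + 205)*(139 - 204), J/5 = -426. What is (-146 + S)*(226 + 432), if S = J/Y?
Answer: -10061149/104 ≈ -96742.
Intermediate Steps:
J = -2130 (J = 5*(-426) = -2130)
Y = 2080 (Y = -32*(-65) = 2080)
S = -213/208 (S = -2130/2080 = -2130*1/2080 = -213/208 ≈ -1.0240)
(-146 + S)*(226 + 432) = (-146 - 213/208)*(226 + 432) = -30581/208*658 = -10061149/104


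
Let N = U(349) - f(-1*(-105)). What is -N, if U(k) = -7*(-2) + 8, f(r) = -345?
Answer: -367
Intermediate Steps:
U(k) = 22 (U(k) = 14 + 8 = 22)
N = 367 (N = 22 - 1*(-345) = 22 + 345 = 367)
-N = -1*367 = -367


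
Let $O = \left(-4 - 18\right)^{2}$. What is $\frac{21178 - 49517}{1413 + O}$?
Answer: $- \frac{28339}{1897} \approx -14.939$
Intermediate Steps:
$O = 484$ ($O = \left(-22\right)^{2} = 484$)
$\frac{21178 - 49517}{1413 + O} = \frac{21178 - 49517}{1413 + 484} = - \frac{28339}{1897}$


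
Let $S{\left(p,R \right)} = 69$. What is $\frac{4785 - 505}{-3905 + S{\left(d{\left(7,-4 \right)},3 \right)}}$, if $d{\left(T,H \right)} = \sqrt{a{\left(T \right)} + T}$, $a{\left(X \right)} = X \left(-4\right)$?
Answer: $- \frac{1070}{959} \approx -1.1157$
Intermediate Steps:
$a{\left(X \right)} = - 4 X$
$d{\left(T,H \right)} = \sqrt{3} \sqrt{- T}$ ($d{\left(T,H \right)} = \sqrt{- 4 T + T} = \sqrt{- 3 T} = \sqrt{3} \sqrt{- T}$)
$\frac{4785 - 505}{-3905 + S{\left(d{\left(7,-4 \right)},3 \right)}} = \frac{4785 - 505}{-3905 + 69} = \frac{4280}{-3836} = 4280 \left(- \frac{1}{3836}\right) = - \frac{1070}{959}$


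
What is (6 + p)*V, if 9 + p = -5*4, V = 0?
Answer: 0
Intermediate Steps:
p = -29 (p = -9 - 5*4 = -9 - 20 = -29)
(6 + p)*V = (6 - 29)*0 = -23*0 = 0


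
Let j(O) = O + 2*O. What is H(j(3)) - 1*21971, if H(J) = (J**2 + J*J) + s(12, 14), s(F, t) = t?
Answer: -21795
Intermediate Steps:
j(O) = 3*O
H(J) = 14 + 2*J**2 (H(J) = (J**2 + J*J) + 14 = (J**2 + J**2) + 14 = 2*J**2 + 14 = 14 + 2*J**2)
H(j(3)) - 1*21971 = (14 + 2*(3*3)**2) - 1*21971 = (14 + 2*9**2) - 21971 = (14 + 2*81) - 21971 = (14 + 162) - 21971 = 176 - 21971 = -21795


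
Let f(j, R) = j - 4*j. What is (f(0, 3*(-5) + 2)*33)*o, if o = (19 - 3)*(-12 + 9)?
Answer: 0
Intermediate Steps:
f(j, R) = -3*j
o = -48 (o = 16*(-3) = -48)
(f(0, 3*(-5) + 2)*33)*o = (-3*0*33)*(-48) = (0*33)*(-48) = 0*(-48) = 0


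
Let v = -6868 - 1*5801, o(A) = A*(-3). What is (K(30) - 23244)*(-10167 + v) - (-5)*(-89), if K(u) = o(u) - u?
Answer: 533539859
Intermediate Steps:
o(A) = -3*A
K(u) = -4*u (K(u) = -3*u - u = -4*u)
v = -12669 (v = -6868 - 5801 = -12669)
(K(30) - 23244)*(-10167 + v) - (-5)*(-89) = (-4*30 - 23244)*(-10167 - 12669) - (-5)*(-89) = (-120 - 23244)*(-22836) - 1*445 = -23364*(-22836) - 445 = 533540304 - 445 = 533539859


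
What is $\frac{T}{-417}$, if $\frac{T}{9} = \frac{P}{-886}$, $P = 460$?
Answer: $\frac{690}{61577} \approx 0.011205$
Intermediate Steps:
$T = - \frac{2070}{443}$ ($T = 9 \frac{460}{-886} = 9 \cdot 460 \left(- \frac{1}{886}\right) = 9 \left(- \frac{230}{443}\right) = - \frac{2070}{443} \approx -4.6727$)
$\frac{T}{-417} = - \frac{2070}{443 \left(-417\right)} = \left(- \frac{2070}{443}\right) \left(- \frac{1}{417}\right) = \frac{690}{61577}$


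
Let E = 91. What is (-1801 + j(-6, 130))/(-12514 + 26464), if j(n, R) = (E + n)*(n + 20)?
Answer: -611/13950 ≈ -0.043799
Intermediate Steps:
j(n, R) = (20 + n)*(91 + n) (j(n, R) = (91 + n)*(n + 20) = (91 + n)*(20 + n) = (20 + n)*(91 + n))
(-1801 + j(-6, 130))/(-12514 + 26464) = (-1801 + (1820 + (-6)**2 + 111*(-6)))/(-12514 + 26464) = (-1801 + (1820 + 36 - 666))/13950 = (-1801 + 1190)*(1/13950) = -611*1/13950 = -611/13950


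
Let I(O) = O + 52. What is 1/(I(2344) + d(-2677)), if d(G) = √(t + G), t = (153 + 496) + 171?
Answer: 2396/5742673 - I*√1857/5742673 ≈ 0.00041723 - 7.504e-6*I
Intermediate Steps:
I(O) = 52 + O
t = 820 (t = 649 + 171 = 820)
d(G) = √(820 + G)
1/(I(2344) + d(-2677)) = 1/((52 + 2344) + √(820 - 2677)) = 1/(2396 + √(-1857)) = 1/(2396 + I*√1857)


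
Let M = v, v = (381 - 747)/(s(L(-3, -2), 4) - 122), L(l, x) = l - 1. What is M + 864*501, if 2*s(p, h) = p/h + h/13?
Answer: 1376949900/3181 ≈ 4.3287e+5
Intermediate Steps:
L(l, x) = -1 + l
s(p, h) = h/26 + p/(2*h) (s(p, h) = (p/h + h/13)/2 = (h/13 + p/h)/2 = h/26 + p/(2*h))
v = 9516/3181 (v = (381 - 747)/(((1/26)*4 + (1/2)*(-1 - 3)/4) - 122) = -366/((2/13 + (1/2)*(-4)*(1/4)) - 122) = -366/((2/13 - 1/2) - 122) = -366/(-9/26 - 122) = -366/(-3181/26) = -366*(-26/3181) = 9516/3181 ≈ 2.9915)
M = 9516/3181 ≈ 2.9915
M + 864*501 = 9516/3181 + 864*501 = 9516/3181 + 432864 = 1376949900/3181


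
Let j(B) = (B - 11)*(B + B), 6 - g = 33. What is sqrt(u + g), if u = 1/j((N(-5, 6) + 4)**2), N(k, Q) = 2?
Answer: I*sqrt(97198)/60 ≈ 5.1961*I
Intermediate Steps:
g = -27 (g = 6 - 1*33 = 6 - 33 = -27)
j(B) = 2*B*(-11 + B) (j(B) = (-11 + B)*(2*B) = 2*B*(-11 + B))
u = 1/1800 (u = 1/(2*(2 + 4)**2*(-11 + (2 + 4)**2)) = 1/(2*6**2*(-11 + 6**2)) = 1/(2*36*(-11 + 36)) = 1/(2*36*25) = 1/1800 ≈ 0.00055556)
sqrt(u + g) = sqrt(1/1800 - 27) = sqrt(-48599/1800) = I*sqrt(97198)/60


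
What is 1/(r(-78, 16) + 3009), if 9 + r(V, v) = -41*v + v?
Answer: 1/2360 ≈ 0.00042373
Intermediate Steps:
r(V, v) = -9 - 40*v (r(V, v) = -9 + (-41*v + v) = -9 - 40*v)
1/(r(-78, 16) + 3009) = 1/((-9 - 40*16) + 3009) = 1/((-9 - 640) + 3009) = 1/(-649 + 3009) = 1/2360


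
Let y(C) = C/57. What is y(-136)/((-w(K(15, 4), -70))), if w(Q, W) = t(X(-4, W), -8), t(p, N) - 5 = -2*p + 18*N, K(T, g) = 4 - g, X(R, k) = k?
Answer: 136/57 ≈ 2.3860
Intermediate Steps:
t(p, N) = 5 - 2*p + 18*N (t(p, N) = 5 + (-2*p + 18*N) = 5 - 2*p + 18*N)
y(C) = C/57 (y(C) = C*(1/57) = C/57)
w(Q, W) = -139 - 2*W (w(Q, W) = 5 - 2*W + 18*(-8) = 5 - 2*W - 144 = -139 - 2*W)
y(-136)/((-w(K(15, 4), -70))) = ((1/57)*(-136))/((-(-139 - 2*(-70)))) = -136*(-1/(-139 + 140))/57 = -136/(57*((-1*1))) = -136/57/(-1) = -136/57*(-1) = 136/57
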